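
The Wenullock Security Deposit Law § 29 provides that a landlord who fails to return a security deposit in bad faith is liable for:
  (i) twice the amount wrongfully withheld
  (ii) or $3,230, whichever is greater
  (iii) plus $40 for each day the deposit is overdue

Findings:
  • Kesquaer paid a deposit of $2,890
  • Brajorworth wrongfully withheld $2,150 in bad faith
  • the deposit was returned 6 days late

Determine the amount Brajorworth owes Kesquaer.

$4,540

Doubled: 2 × $2,150 = $4,300
Minimum $3,230: $4,300 meets the minimum, no increase.
Late-return penalty: 6 × $40 = $240
Damages plus late penalty: $4,300 + $240 = $4,540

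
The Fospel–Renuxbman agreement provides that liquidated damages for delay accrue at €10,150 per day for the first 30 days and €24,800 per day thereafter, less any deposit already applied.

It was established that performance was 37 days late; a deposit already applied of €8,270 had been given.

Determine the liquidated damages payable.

€469,830

First 30 days: 30 × €10,150 = €304,500
Remaining days: (37 − 30) × €24,800 = €173,600
Accrued per-day damages: €304,500 + €173,600 = €478,100
Less deposit already applied: €478,100 − €8,270 = €469,830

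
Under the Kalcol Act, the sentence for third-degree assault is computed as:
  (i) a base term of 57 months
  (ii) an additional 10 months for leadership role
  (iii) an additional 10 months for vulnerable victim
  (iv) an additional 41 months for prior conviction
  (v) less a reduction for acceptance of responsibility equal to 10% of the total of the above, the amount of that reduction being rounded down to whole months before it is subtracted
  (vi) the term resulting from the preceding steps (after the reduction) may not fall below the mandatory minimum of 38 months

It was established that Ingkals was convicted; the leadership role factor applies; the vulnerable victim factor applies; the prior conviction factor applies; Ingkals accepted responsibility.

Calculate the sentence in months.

Leadership role enhancement: +10 months
Vulnerable victim enhancement: +10 months
Prior conviction enhancement: +41 months
Adjusted term: 57 months + 10 months + 10 months + 41 months = 118 months
Acceptance of responsibility reduction: 10% of 118 months = 11 months (rounded down)
After reduction: 118 − 11 = 107 months
Minimum 38 months: 107 months meets the minimum, no increase.

107 months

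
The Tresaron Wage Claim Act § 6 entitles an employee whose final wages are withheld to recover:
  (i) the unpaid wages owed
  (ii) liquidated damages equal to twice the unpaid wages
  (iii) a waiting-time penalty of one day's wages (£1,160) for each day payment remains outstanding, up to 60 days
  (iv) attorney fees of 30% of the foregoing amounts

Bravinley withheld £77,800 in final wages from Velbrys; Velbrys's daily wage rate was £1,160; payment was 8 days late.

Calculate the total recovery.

Doubled: 2 × £77,800 = £155,600
Penalty days: min(8, 60) = 8
Waiting-time penalty: 8 × £1,160 = £9,280
Subtotal: £77,800 + £155,600 + £9,280 = £242,680
Attorney fees: 30% of £242,680 = £72,804
Total award: £242,680 + £72,804 = £315,484

£315,484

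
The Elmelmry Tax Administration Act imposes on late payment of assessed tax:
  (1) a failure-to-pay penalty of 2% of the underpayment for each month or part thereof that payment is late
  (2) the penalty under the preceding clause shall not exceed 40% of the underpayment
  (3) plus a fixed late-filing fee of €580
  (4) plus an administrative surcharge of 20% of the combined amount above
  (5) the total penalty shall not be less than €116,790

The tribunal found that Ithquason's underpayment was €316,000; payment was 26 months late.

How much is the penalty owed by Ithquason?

Accrued rate: 2% × 26 = 52%, capped at 40% → 40%
Failure-to-pay penalty: 40% of €316,000 = €126,400
Penalty before surcharge: €126,400 + €580 = €126,980
Administrative surcharge: 20% of €126,980 = €25,396
Total penalty: €126,980 + €25,396 = €152,376
Minimum €116,790: €152,376 meets the minimum, no increase.

Penalty: €152,376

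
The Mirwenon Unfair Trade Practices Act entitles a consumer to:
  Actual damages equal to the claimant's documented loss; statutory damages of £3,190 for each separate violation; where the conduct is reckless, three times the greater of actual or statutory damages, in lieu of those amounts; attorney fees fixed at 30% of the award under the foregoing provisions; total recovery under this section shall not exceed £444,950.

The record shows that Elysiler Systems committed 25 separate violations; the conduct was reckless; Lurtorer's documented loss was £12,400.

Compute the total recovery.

Statutory damages: 25 × £3,190 = £79,750
Greater of actual damages (£12,400) or statutory damages (£79,750): £79,750
Trebled: 3 × £79,750 = £239,250
Attorney fees: 30% of £239,250 = £71,775
Total before cap: £239,250 + £71,775 = £311,025
Cap at £444,950: £311,025 is within the cap, no reduction.

£311,025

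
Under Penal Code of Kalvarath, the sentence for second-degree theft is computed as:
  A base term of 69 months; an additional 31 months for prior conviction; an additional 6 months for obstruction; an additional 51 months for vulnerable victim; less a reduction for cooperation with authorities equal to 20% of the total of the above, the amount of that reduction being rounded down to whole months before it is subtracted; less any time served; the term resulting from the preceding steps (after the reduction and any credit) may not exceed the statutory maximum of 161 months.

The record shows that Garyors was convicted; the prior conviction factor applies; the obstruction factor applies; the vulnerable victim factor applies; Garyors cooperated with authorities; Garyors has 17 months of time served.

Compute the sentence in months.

Sentence: 109 months

Prior conviction enhancement: +31 months
Obstruction enhancement: +6 months
Vulnerable victim enhancement: +51 months
Adjusted term: 69 months + 31 months + 6 months + 51 months = 157 months
Cooperation with authorities reduction: 20% of 157 months = 31 months (rounded down)
After reduction: 157 − 31 = 126 months
Less time served: 126 months − 17 months = 109 months
Cap at 161 months: 109 months is within the cap, no reduction.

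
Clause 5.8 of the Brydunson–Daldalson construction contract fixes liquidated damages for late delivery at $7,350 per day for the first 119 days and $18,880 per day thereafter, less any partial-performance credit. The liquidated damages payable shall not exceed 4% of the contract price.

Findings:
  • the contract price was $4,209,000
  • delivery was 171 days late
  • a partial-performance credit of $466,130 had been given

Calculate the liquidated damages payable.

First 119 days: 119 × $7,350 = $874,650
Remaining days: (171 − 119) × $18,880 = $981,760
Accrued per-day damages: $874,650 + $981,760 = $1,856,410
Less partial-performance credit: $1,856,410 − $466,130 = $1,390,280
Cap: 4% of $4,209,000 = $168,360
Cap at $168,360: $1,390,280 exceeds the cap → $168,360

$168,360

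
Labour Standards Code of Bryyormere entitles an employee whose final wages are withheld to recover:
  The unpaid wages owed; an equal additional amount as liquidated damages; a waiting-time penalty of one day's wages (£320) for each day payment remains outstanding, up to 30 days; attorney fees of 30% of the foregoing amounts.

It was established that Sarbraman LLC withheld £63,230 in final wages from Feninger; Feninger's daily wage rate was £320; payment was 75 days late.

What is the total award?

£176,878

Liquidated damages (equal amount): £63,230
Penalty days: min(75, 30) = 30
Waiting-time penalty: 30 × £320 = £9,600
Subtotal: £63,230 + £63,230 + £9,600 = £136,060
Attorney fees: 30% of £136,060 = £40,818
Total award: £136,060 + £40,818 = £176,878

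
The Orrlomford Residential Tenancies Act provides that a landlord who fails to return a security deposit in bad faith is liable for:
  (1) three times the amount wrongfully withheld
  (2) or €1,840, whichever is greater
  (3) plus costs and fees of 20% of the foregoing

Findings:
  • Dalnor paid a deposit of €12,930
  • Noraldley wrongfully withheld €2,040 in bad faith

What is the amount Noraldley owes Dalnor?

€7,344

Trebled: 3 × €2,040 = €6,120
Minimum €1,840: €6,120 meets the minimum, no increase.
Costs and fees: 20% of €6,120 = €1,224
Total recovery: €6,120 + €1,224 = €7,344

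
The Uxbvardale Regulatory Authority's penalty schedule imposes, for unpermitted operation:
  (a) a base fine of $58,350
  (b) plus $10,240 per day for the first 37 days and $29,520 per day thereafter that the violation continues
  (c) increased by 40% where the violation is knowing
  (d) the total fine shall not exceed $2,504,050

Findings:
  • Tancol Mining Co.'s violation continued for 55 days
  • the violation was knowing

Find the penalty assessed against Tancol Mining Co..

$1,356,026

First 37 days: 37 × $10,240 = $378,880
Remaining days: (55 − 37) × $29,520 = $531,360
Per-day component: $378,880 + $531,360 = $910,240
Base plus per-day: $58,350 + $910,240 = $968,590
Enhancement: 40% of $968,590 = $387,436
Enhanced fine: $968,590 + $387,436 = $1,356,026
Cap at $2,504,050: $1,356,026 is within the cap, no reduction.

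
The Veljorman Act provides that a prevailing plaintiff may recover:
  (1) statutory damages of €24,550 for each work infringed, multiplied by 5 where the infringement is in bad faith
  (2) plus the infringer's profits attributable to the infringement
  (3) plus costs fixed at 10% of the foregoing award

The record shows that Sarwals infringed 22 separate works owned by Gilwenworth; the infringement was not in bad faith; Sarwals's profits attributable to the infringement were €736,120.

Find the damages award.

Statutory damages: 22 × €24,550 = €540,100
Infringement not in bad faith: no ×5 enhancement.
Combined award: €540,100 + €736,120 = €1,276,220
Costs: 10% of €1,276,220 = €127,622
Award plus costs: €1,276,220 + €127,622 = €1,403,842

€1,403,842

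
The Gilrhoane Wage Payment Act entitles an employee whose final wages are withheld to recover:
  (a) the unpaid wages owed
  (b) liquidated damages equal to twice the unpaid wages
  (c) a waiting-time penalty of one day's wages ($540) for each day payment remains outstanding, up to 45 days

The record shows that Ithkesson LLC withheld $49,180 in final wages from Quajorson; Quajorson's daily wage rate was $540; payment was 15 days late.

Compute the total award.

$155,640

Doubled: 2 × $49,180 = $98,360
Penalty days: min(15, 45) = 15
Waiting-time penalty: 15 × $540 = $8,100
Total award: $49,180 + $98,360 + $8,100 = $155,640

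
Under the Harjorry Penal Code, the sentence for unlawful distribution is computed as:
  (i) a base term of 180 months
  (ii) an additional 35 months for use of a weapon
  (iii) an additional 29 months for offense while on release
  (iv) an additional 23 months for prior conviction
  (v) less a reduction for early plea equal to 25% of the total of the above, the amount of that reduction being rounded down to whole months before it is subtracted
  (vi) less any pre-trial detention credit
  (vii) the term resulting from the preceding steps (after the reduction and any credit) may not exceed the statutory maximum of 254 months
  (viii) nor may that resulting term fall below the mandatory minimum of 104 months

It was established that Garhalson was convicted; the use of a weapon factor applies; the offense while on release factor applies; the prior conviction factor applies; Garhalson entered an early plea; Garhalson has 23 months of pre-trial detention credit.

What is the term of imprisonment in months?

178 months

Use of a weapon enhancement: +35 months
Offense while on release enhancement: +29 months
Prior conviction enhancement: +23 months
Adjusted term: 180 months + 35 months + 29 months + 23 months = 267 months
Early plea reduction: 25% of 267 months = 66 months (rounded down)
After reduction: 267 − 66 = 201 months
Less pre-trial detention credit: 201 months − 23 months = 178 months
Cap at 254 months: 178 months is within the cap, no reduction.
Minimum 104 months: 178 months meets the minimum, no increase.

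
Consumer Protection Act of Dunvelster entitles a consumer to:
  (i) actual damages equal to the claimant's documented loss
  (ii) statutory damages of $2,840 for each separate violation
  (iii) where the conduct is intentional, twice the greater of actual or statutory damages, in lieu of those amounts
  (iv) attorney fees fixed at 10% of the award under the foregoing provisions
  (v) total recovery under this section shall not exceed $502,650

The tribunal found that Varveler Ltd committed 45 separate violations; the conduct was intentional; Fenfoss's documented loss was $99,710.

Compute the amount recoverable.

$281,160

Statutory damages: 45 × $2,840 = $127,800
Greater of actual damages ($99,710) or statutory damages ($127,800): $127,800
Doubled: 2 × $127,800 = $255,600
Attorney fees: 10% of $255,600 = $25,560
Total before cap: $255,600 + $25,560 = $281,160
Cap at $502,650: $281,160 is within the cap, no reduction.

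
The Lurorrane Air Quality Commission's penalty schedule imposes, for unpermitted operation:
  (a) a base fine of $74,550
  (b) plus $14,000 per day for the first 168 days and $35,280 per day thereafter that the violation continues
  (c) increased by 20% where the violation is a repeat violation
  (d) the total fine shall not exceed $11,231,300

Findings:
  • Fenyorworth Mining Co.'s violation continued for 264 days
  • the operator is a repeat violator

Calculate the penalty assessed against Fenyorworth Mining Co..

Civil penalty: $6,976,116

First 168 days: 168 × $14,000 = $2,352,000
Remaining days: (264 − 168) × $35,280 = $3,386,880
Per-day component: $2,352,000 + $3,386,880 = $5,738,880
Base plus per-day: $74,550 + $5,738,880 = $5,813,430
Enhancement: 20% of $5,813,430 = $1,162,686
Enhanced fine: $5,813,430 + $1,162,686 = $6,976,116
Cap at $11,231,300: $6,976,116 is within the cap, no reduction.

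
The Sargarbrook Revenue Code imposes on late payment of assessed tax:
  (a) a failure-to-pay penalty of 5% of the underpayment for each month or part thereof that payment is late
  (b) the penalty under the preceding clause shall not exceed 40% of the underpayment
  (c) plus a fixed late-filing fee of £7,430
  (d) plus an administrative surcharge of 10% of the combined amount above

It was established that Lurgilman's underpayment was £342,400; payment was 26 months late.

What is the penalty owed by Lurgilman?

Accrued rate: 5% × 26 = 130%, capped at 40% → 40%
Failure-to-pay penalty: 40% of £342,400 = £136,960
Penalty before surcharge: £136,960 + £7,430 = £144,390
Administrative surcharge: 10% of £144,390 = £14,439
Total penalty: £144,390 + £14,439 = £158,829

Penalty: £158,829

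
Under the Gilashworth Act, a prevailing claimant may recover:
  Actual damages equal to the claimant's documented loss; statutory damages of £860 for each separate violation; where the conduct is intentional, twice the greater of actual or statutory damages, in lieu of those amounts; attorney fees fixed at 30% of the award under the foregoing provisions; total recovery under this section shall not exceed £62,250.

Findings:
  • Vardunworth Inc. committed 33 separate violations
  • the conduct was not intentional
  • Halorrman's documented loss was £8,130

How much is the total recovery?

Statutory damages: 33 × £860 = £28,380
Conduct not intentional: the in-lieu enhancement does not apply.
Actual plus statutory damages: £8,130 + £28,380 = £36,510
Attorney fees: 30% of £36,510 = £10,953
Total before cap: £36,510 + £10,953 = £47,463
Cap at £62,250: £47,463 is within the cap, no reduction.

Total recovery: £47,463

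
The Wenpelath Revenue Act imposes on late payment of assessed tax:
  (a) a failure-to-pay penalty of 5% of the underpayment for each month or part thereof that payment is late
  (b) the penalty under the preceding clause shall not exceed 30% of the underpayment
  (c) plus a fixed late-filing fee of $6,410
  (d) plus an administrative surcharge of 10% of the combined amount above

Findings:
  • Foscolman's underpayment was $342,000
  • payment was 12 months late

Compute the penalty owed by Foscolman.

$119,911

Accrued rate: 5% × 12 = 60%, capped at 30% → 30%
Failure-to-pay penalty: 30% of $342,000 = $102,600
Penalty before surcharge: $102,600 + $6,410 = $109,010
Administrative surcharge: 10% of $109,010 = $10,901
Total penalty: $109,010 + $10,901 = $119,911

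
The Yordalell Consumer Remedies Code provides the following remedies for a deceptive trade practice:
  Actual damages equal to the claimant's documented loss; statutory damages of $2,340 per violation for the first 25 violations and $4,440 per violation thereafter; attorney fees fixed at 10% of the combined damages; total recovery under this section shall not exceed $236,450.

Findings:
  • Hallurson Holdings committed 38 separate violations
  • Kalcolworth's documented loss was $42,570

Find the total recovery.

First 25 violations: 25 × $2,340 = $58,500
Remaining violations: (38 − 25) × $4,440 = $57,720
Statutory damages: $58,500 + $57,720 = $116,220
Combined damages: $42,570 + $116,220 = $158,790
Attorney fees: 10% of $158,790 = $15,879
Total before cap: $158,790 + $15,879 = $174,669
Cap at $236,450: $174,669 is within the cap, no reduction.

$174,669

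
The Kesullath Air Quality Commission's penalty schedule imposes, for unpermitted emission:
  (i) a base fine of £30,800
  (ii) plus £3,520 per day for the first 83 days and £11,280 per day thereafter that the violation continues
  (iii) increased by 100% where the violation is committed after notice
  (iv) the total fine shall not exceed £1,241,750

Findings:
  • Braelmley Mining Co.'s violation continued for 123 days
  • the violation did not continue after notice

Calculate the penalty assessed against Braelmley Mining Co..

First 83 days: 83 × £3,520 = £292,160
Remaining days: (123 − 83) × £11,280 = £451,200
Per-day component: £292,160 + £451,200 = £743,360
Base plus per-day: £30,800 + £743,360 = £774,160
The violation did not continue after notice: no 100% increase.
Cap at £1,241,750: £774,160 is within the cap, no reduction.

£774,160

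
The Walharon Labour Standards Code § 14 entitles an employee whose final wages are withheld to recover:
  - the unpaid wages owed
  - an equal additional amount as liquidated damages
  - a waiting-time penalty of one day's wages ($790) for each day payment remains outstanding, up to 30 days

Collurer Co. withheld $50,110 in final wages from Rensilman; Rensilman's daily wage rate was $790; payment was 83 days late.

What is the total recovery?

$123,920

Liquidated damages (equal amount): $50,110
Penalty days: min(83, 30) = 30
Waiting-time penalty: 30 × $790 = $23,700
Total award: $50,110 + $50,110 + $23,700 = $123,920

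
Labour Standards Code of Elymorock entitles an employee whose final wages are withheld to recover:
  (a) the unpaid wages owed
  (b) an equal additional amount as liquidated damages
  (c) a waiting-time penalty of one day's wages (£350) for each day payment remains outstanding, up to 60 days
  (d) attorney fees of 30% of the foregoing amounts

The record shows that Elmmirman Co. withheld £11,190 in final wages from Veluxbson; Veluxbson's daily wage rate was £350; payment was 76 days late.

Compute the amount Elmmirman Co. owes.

Liquidated damages (equal amount): £11,190
Penalty days: min(76, 60) = 60
Waiting-time penalty: 60 × £350 = £21,000
Subtotal: £11,190 + £11,190 + £21,000 = £43,380
Attorney fees: 30% of £43,380 = £13,014
Total award: £43,380 + £13,014 = £56,394

£56,394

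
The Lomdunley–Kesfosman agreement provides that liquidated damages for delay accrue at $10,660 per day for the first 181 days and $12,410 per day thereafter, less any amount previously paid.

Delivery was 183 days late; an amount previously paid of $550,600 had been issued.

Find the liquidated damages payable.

$1,403,680

First 181 days: 181 × $10,660 = $1,929,460
Remaining days: (183 − 181) × $12,410 = $24,820
Accrued per-day damages: $1,929,460 + $24,820 = $1,954,280
Less amount previously paid: $1,954,280 − $550,600 = $1,403,680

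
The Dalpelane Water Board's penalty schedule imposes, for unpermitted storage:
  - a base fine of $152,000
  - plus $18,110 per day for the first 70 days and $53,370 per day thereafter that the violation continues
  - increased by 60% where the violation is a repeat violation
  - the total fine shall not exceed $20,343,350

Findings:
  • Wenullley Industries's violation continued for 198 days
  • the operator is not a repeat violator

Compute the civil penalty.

First 70 days: 70 × $18,110 = $1,267,700
Remaining days: (198 − 70) × $53,370 = $6,831,360
Per-day component: $1,267,700 + $6,831,360 = $8,099,060
Base plus per-day: $152,000 + $8,099,060 = $8,251,060
The operator is not a repeat violator: no 60% increase.
Cap at $20,343,350: $8,251,060 is within the cap, no reduction.

$8,251,060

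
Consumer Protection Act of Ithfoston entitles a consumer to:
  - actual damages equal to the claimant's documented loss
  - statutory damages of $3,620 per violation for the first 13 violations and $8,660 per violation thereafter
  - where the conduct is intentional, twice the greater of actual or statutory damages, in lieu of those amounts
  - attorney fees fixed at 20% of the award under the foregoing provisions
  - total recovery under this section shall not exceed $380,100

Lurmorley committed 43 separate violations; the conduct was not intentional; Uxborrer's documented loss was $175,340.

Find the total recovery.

First 13 violations: 13 × $3,620 = $47,060
Remaining violations: (43 − 13) × $8,660 = $259,800
Statutory damages: $47,060 + $259,800 = $306,860
Conduct not intentional: the in-lieu enhancement does not apply.
Actual plus statutory damages: $175,340 + $306,860 = $482,200
Attorney fees: 20% of $482,200 = $96,440
Total before cap: $482,200 + $96,440 = $578,640
Cap at $380,100: $578,640 exceeds the cap → $380,100

$380,100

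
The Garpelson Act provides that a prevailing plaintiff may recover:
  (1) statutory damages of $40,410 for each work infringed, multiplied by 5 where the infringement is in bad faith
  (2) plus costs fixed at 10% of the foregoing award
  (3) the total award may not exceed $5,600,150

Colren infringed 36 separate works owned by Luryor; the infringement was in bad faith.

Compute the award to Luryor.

Statutory damages: 36 × $40,410 = $1,454,760
Multiplied by 5: 5 × $1,454,760 = $7,273,800
Costs: 10% of $7,273,800 = $727,380
Award plus costs: $7,273,800 + $727,380 = $8,001,180
Cap at $5,600,150: $8,001,180 exceeds the cap → $5,600,150

$5,600,150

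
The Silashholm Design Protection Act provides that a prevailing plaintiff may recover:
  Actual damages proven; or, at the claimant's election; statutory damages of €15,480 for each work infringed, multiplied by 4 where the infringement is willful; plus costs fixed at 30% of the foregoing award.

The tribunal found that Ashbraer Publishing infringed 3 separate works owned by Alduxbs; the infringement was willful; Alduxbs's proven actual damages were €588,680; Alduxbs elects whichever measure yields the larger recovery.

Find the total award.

€765,284

Statutory damages: 3 × €15,480 = €46,440
Multiplied by 4: 4 × €46,440 = €185,760
Greater of actual damages (€588,680) or enhanced statutory damages (€185,760): €588,680
Costs: 30% of €588,680 = €176,604
Award plus costs: €588,680 + €176,604 = €765,284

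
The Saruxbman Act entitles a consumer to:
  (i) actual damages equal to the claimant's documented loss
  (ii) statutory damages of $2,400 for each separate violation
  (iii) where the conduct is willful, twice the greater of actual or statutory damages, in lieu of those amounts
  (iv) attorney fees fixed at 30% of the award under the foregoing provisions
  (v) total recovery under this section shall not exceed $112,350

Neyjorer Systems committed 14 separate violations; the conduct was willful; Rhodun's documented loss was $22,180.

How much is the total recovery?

Statutory damages: 14 × $2,400 = $33,600
Greater of actual damages ($22,180) or statutory damages ($33,600): $33,600
Doubled: 2 × $33,600 = $67,200
Attorney fees: 30% of $67,200 = $20,160
Total before cap: $67,200 + $20,160 = $87,360
Cap at $112,350: $87,360 is within the cap, no reduction.

$87,360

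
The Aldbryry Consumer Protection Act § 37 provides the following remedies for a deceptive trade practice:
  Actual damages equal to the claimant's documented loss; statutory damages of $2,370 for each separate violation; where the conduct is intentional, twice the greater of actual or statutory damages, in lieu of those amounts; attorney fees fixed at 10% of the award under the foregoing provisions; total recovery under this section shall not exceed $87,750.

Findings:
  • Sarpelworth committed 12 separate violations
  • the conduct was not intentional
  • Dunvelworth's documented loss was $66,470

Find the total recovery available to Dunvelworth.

Statutory damages: 12 × $2,370 = $28,440
Conduct not intentional: the in-lieu enhancement does not apply.
Actual plus statutory damages: $66,470 + $28,440 = $94,910
Attorney fees: 10% of $94,910 = $9,491
Total before cap: $94,910 + $9,491 = $104,401
Cap at $87,750: $104,401 exceeds the cap → $87,750

$87,750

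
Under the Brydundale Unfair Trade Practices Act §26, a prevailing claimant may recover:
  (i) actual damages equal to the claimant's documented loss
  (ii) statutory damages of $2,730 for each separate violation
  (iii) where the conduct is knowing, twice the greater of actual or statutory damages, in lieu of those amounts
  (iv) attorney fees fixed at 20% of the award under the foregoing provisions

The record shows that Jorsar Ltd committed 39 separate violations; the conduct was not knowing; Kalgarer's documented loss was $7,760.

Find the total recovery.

$137,076

Statutory damages: 39 × $2,730 = $106,470
Conduct not knowing: the in-lieu enhancement does not apply.
Actual plus statutory damages: $7,760 + $106,470 = $114,230
Attorney fees: 20% of $114,230 = $22,846
Total recovery: $114,230 + $22,846 = $137,076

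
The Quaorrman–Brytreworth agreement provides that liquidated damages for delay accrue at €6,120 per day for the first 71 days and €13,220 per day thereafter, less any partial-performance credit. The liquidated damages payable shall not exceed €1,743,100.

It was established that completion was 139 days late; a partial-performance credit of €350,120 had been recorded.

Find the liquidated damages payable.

€983,360

First 71 days: 71 × €6,120 = €434,520
Remaining days: (139 − 71) × €13,220 = €898,960
Accrued per-day damages: €434,520 + €898,960 = €1,333,480
Less partial-performance credit: €1,333,480 − €350,120 = €983,360
Cap at €1,743,100: €983,360 is within the cap, no reduction.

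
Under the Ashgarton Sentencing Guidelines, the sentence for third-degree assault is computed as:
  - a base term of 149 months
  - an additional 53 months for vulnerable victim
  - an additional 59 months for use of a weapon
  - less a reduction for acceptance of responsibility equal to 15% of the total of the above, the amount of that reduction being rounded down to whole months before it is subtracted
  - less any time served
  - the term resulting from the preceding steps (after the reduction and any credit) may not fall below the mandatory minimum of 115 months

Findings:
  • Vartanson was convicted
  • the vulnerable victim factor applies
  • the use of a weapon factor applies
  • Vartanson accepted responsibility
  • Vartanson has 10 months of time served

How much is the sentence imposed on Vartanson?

Vulnerable victim enhancement: +53 months
Use of a weapon enhancement: +59 months
Adjusted term: 149 months + 53 months + 59 months = 261 months
Acceptance of responsibility reduction: 15% of 261 months = 39 months (rounded down)
After reduction: 261 − 39 = 222 months
Less time served: 222 months − 10 months = 212 months
Minimum 115 months: 212 months meets the minimum, no increase.

212 months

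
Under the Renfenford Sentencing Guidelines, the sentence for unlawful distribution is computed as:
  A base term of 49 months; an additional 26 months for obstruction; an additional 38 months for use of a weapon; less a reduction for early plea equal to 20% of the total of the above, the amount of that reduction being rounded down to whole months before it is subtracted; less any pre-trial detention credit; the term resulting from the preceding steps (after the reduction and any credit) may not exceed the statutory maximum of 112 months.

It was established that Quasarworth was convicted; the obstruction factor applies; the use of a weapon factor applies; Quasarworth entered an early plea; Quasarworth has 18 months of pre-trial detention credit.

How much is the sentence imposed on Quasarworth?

Obstruction enhancement: +26 months
Use of a weapon enhancement: +38 months
Adjusted term: 49 months + 26 months + 38 months = 113 months
Early plea reduction: 20% of 113 months = 22 months (rounded down)
After reduction: 113 − 22 = 91 months
Less pre-trial detention credit: 91 months − 18 months = 73 months
Cap at 112 months: 73 months is within the cap, no reduction.

73 months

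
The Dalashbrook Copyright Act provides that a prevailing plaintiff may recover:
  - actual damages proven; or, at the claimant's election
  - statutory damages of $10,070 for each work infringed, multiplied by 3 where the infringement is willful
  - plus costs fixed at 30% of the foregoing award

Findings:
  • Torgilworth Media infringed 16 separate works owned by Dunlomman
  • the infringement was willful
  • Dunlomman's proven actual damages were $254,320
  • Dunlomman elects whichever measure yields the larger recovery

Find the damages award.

Statutory damages: 16 × $10,070 = $161,120
Trebled: 3 × $161,120 = $483,360
Greater of actual damages ($254,320) or enhanced statutory damages ($483,360): $483,360
Costs: 30% of $483,360 = $145,008
Award plus costs: $483,360 + $145,008 = $628,368

Award: $628,368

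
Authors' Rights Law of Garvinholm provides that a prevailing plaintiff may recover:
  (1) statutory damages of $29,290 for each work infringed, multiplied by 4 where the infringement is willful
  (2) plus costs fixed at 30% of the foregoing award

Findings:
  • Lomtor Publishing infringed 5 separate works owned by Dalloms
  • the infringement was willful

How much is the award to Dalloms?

Statutory damages: 5 × $29,290 = $146,450
Multiplied by 4: 4 × $146,450 = $585,800
Costs: 30% of $585,800 = $175,740
Award plus costs: $585,800 + $175,740 = $761,540

Award: $761,540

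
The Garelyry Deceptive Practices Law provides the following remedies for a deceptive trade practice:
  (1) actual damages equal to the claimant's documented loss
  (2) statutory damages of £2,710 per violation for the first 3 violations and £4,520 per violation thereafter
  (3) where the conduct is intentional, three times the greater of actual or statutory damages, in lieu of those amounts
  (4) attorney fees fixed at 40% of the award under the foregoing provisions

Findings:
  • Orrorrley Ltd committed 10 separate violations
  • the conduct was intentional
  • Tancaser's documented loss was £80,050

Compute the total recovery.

First 3 violations: 3 × £2,710 = £8,130
Remaining violations: (10 − 3) × £4,520 = £31,640
Statutory damages: £8,130 + £31,640 = £39,770
Greater of actual damages (£80,050) or statutory damages (£39,770): £80,050
Trebled: 3 × £80,050 = £240,150
Attorney fees: 40% of £240,150 = £96,060
Total recovery: £240,150 + £96,060 = £336,210

£336,210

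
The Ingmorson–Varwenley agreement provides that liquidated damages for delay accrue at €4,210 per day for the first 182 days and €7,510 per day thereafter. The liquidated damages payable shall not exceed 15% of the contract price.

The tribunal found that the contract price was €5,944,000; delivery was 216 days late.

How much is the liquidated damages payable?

Liquidated damages: €891,600

First 182 days: 182 × €4,210 = €766,220
Remaining days: (216 − 182) × €7,510 = €255,340
Accrued per-day damages: €766,220 + €255,340 = €1,021,560
Cap: 15% of €5,944,000 = €891,600
Cap at €891,600: €1,021,560 exceeds the cap → €891,600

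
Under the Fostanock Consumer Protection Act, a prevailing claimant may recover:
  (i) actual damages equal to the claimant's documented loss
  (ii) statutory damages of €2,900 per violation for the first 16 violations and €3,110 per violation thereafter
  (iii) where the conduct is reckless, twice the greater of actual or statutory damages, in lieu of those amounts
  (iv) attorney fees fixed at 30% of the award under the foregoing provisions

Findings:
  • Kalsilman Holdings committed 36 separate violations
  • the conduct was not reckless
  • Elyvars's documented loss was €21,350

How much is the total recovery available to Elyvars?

€168,935

First 16 violations: 16 × €2,900 = €46,400
Remaining violations: (36 − 16) × €3,110 = €62,200
Statutory damages: €46,400 + €62,200 = €108,600
Conduct not reckless: the in-lieu enhancement does not apply.
Actual plus statutory damages: €21,350 + €108,600 = €129,950
Attorney fees: 30% of €129,950 = €38,985
Total recovery: €129,950 + €38,985 = €168,935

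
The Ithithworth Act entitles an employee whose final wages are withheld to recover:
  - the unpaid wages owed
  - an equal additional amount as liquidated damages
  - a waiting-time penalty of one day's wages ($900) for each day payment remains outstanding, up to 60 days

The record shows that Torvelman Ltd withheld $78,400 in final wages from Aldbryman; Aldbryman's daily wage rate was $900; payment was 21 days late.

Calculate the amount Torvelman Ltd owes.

Total award: $175,700

Liquidated damages (equal amount): $78,400
Penalty days: min(21, 60) = 21
Waiting-time penalty: 21 × $900 = $18,900
Total award: $78,400 + $78,400 + $18,900 = $175,700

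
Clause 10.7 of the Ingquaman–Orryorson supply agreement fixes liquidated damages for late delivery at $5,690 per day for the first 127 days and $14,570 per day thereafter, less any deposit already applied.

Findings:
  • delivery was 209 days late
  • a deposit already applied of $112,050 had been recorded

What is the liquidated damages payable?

$1,805,320

First 127 days: 127 × $5,690 = $722,630
Remaining days: (209 − 127) × $14,570 = $1,194,740
Accrued per-day damages: $722,630 + $1,194,740 = $1,917,370
Less deposit already applied: $1,917,370 − $112,050 = $1,805,320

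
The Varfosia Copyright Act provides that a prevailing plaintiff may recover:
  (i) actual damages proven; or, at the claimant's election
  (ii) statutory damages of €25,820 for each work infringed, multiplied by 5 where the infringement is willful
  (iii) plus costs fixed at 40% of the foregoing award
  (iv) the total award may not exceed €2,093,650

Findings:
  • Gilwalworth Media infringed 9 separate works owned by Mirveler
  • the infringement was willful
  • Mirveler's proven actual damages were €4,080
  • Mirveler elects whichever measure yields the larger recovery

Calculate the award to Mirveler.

Statutory damages: 9 × €25,820 = €232,380
Multiplied by 5: 5 × €232,380 = €1,161,900
Greater of actual damages (€4,080) or enhanced statutory damages (€1,161,900): €1,161,900
Costs: 40% of €1,161,900 = €464,760
Award plus costs: €1,161,900 + €464,760 = €1,626,660
Cap at €2,093,650: €1,626,660 is within the cap, no reduction.

€1,626,660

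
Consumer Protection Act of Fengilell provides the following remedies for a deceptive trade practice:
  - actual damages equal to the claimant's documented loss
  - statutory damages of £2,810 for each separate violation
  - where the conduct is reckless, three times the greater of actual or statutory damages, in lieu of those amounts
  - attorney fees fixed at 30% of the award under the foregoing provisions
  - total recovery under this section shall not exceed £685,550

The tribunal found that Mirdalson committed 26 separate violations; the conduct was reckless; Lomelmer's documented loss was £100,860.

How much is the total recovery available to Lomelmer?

Statutory damages: 26 × £2,810 = £73,060
Greater of actual damages (£100,860) or statutory damages (£73,060): £100,860
Trebled: 3 × £100,860 = £302,580
Attorney fees: 30% of £302,580 = £90,774
Total before cap: £302,580 + £90,774 = £393,354
Cap at £685,550: £393,354 is within the cap, no reduction.

Total recovery: £393,354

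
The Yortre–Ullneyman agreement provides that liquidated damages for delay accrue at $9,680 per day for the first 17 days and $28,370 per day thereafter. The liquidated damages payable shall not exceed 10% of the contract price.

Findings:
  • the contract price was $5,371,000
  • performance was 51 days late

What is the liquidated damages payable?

First 17 days: 17 × $9,680 = $164,560
Remaining days: (51 − 17) × $28,370 = $964,580
Accrued per-day damages: $164,560 + $964,580 = $1,129,140
Cap: 10% of $5,371,000 = $537,100
Cap at $537,100: $1,129,140 exceeds the cap → $537,100

$537,100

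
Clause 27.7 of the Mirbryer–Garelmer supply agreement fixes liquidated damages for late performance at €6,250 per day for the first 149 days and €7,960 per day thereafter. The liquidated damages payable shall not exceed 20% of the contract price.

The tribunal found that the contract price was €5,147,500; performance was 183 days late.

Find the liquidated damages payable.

First 149 days: 149 × €6,250 = €931,250
Remaining days: (183 − 149) × €7,960 = €270,640
Accrued per-day damages: €931,250 + €270,640 = €1,201,890
Cap: 20% of €5,147,500 = €1,029,500
Cap at €1,029,500: €1,201,890 exceeds the cap → €1,029,500

€1,029,500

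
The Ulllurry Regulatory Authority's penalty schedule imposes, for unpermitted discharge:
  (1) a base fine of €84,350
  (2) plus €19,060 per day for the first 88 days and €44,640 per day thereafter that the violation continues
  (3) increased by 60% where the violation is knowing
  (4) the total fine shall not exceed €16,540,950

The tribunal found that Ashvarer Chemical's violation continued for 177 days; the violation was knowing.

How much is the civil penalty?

€9,175,344

First 88 days: 88 × €19,060 = €1,677,280
Remaining days: (177 − 88) × €44,640 = €3,972,960
Per-day component: €1,677,280 + €3,972,960 = €5,650,240
Base plus per-day: €84,350 + €5,650,240 = €5,734,590
Enhancement: 60% of €5,734,590 = €3,440,754
Enhanced fine: €5,734,590 + €3,440,754 = €9,175,344
Cap at €16,540,950: €9,175,344 is within the cap, no reduction.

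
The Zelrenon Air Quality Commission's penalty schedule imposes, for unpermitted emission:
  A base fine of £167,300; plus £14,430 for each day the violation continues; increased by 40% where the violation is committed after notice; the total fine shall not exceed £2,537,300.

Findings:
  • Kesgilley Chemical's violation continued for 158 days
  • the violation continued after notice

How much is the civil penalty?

£2,537,300

Per-day component: 158 × £14,430 = £2,279,940
Base plus per-day: £167,300 + £2,279,940 = £2,447,240
Enhancement: 40% of £2,447,240 = £978,896
Enhanced fine: £2,447,240 + £978,896 = £3,426,136
Cap at £2,537,300: £3,426,136 exceeds the cap → £2,537,300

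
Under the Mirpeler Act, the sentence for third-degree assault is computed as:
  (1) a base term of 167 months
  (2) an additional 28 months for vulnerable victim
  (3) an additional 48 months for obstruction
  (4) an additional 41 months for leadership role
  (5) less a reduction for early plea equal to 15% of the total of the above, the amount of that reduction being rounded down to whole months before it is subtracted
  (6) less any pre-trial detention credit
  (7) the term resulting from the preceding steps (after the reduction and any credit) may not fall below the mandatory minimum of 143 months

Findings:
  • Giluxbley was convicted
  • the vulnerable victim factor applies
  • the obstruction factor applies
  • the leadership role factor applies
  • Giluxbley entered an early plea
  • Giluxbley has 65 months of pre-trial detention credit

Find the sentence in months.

Vulnerable victim enhancement: +28 months
Obstruction enhancement: +48 months
Leadership role enhancement: +41 months
Adjusted term: 167 months + 28 months + 48 months + 41 months = 284 months
Early plea reduction: 15% of 284 months = 42 months (rounded down)
After reduction: 284 − 42 = 242 months
Less pre-trial detention credit: 242 months − 65 months = 177 months
Minimum 143 months: 177 months meets the minimum, no increase.

177 months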